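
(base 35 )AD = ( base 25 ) ED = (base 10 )363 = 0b101101011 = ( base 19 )102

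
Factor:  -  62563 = -62563^1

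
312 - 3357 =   -  3045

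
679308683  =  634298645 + 45010038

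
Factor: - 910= - 2^1*5^1 * 7^1*13^1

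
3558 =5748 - 2190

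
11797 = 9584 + 2213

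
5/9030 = 1/1806 = 0.00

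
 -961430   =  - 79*12170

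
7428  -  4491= 2937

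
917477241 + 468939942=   1386417183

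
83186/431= 193 + 3/431 = 193.01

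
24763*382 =9459466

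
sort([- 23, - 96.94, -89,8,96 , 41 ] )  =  [-96.94, - 89, - 23,  8,41 , 96 ]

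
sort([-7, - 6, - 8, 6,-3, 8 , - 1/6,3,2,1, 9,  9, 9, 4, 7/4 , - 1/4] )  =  [  -  8,-7, - 6,-3,-1/4 ,  -  1/6 , 1,7/4, 2, 3, 4, 6, 8,9, 9, 9 ] 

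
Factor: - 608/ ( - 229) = 2^5*19^1 * 229^( - 1 ) 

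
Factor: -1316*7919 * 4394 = - 45791649176 = -2^3*7^1*13^3*47^1*7919^1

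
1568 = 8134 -6566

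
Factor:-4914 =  - 2^1 * 3^3*7^1*13^1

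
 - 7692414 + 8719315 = 1026901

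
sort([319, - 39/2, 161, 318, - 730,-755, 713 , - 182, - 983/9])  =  [-755, - 730, - 182,-983/9 ,  -  39/2,161,318, 319, 713]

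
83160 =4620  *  18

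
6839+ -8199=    -1360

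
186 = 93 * 2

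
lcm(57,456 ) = 456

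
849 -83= 766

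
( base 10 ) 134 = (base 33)42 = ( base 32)46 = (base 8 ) 206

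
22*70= 1540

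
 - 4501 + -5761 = - 10262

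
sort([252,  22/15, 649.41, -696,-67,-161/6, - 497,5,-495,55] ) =[ -696 ,-497, - 495,-67,  -  161/6, 22/15, 5,55, 252,  649.41 ]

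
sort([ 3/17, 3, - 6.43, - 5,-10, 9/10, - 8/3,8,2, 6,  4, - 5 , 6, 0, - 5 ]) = [ - 10, - 6.43, - 5, - 5, - 5, - 8/3,0, 3/17, 9/10, 2 , 3, 4, 6,6, 8 ]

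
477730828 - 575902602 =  - 98171774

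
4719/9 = 524 + 1/3 = 524.33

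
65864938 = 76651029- 10786091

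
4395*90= 395550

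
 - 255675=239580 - 495255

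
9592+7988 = 17580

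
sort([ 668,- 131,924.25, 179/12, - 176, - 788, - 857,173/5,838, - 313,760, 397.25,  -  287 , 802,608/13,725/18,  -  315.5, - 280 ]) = [ - 857, - 788 , - 315.5,-313, - 287, - 280, -176 , - 131, 179/12, 173/5,725/18,608/13, 397.25, 668, 760, 802, 838,924.25 ] 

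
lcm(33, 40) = 1320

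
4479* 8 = 35832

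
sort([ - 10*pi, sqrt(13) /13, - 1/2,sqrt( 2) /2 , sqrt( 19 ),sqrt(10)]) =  [- 10*pi, - 1/2, sqrt(13)/13, sqrt(2)/2, sqrt(10 ),sqrt(19)]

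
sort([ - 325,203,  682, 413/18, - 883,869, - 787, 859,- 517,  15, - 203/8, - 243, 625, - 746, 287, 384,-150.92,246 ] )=[ - 883, - 787, - 746, - 517, - 325, - 243, - 150.92, - 203/8, 15,413/18, 203, 246,287,384,625, 682, 859,869]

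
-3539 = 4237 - 7776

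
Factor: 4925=5^2*197^1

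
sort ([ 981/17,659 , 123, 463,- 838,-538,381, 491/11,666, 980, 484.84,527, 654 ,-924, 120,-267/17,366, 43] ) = [-924, - 838,-538, - 267/17 , 43,491/11,  981/17,120,123, 366, 381, 463,484.84, 527,654,  659, 666 , 980 ]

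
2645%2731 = 2645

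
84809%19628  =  6297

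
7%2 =1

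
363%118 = 9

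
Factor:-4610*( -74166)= 341905260 = 2^2*3^1*5^1*47^1*263^1 * 461^1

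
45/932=45/932 = 0.05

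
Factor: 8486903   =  8486903^1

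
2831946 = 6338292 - 3506346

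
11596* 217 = 2516332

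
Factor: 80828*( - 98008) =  - 2^5*11^2* 167^1*12251^1 = - 7921790624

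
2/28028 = 1/14014 = 0.00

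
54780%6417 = 3444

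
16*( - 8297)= -132752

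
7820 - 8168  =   - 348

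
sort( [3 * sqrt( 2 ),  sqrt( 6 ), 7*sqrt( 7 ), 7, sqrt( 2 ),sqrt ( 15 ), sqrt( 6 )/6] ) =[ sqrt( 6 )/6,sqrt( 2 ), sqrt( 6), sqrt( 15), 3* sqrt( 2),7 , 7*sqrt( 7)] 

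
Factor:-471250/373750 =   -  29/23 = - 23^( - 1)*29^1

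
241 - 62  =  179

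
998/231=4 + 74/231=4.32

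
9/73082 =9/73082  =  0.00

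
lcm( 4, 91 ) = 364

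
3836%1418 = 1000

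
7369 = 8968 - 1599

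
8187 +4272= 12459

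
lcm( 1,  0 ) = 0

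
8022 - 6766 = 1256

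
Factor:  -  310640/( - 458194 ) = 40/59 = 2^3*5^1*59^( - 1) 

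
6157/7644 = 6157/7644 = 0.81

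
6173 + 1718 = 7891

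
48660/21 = 2317+1/7 = 2317.14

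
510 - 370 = 140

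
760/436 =1 + 81/109  =  1.74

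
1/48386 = 1/48386 = 0.00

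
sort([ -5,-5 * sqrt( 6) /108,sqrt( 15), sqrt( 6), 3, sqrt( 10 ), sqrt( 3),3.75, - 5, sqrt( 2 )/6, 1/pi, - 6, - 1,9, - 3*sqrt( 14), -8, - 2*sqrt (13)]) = [ - 3 * sqrt( 14), - 8, - 2*sqrt( 13),-6,-5,-5, - 1, - 5*sqrt( 6)/108, sqrt( 2 ) /6, 1/pi,sqrt( 3),sqrt ( 6 ), 3, sqrt( 10),  3.75, sqrt( 15 ),  9 ]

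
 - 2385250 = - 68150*35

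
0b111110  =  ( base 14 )46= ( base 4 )332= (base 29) 24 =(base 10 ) 62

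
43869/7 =6267 = 6267.00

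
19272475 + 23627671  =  42900146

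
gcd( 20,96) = 4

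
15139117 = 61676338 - 46537221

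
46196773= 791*58403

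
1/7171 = 1/7171=0.00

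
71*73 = 5183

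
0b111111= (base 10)63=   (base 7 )120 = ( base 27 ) 29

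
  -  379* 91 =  - 34489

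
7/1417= 7/1417=0.00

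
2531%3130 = 2531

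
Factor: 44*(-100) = -2^4*5^2*11^1 =- 4400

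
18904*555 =10491720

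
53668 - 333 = 53335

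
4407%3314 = 1093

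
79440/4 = 19860  =  19860.00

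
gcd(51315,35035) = 55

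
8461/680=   12 + 301/680 =12.44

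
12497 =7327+5170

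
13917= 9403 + 4514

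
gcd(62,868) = 62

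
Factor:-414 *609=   -  252126 = - 2^1 * 3^3*7^1*23^1*29^1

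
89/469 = 89/469= 0.19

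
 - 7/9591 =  - 1  +  9584/9591 = - 0.00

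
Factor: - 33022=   -2^1*11^1*19^1*79^1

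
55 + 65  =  120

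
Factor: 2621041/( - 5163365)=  - 5^(-1 )*103^1*131^ ( - 1)*7883^( - 1) *25447^1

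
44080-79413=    - 35333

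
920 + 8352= 9272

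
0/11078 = 0 = 0.00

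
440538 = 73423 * 6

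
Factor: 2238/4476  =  1/2 = 2^( - 1) 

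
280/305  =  56/61 =0.92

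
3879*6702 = 25997058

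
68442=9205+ 59237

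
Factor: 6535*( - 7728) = -50502480   =  - 2^4*3^1*5^1 * 7^1*23^1*1307^1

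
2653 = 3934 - 1281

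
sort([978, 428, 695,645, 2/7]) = [ 2/7 , 428 , 645, 695,978 ]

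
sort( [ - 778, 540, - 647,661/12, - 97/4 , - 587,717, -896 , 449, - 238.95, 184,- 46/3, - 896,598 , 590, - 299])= [  -  896, -896, - 778 ,-647, - 587, - 299,- 238.95, - 97/4, - 46/3, 661/12 , 184, 449, 540,590, 598, 717 ] 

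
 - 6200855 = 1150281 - 7351136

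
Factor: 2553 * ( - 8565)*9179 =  - 3^2 * 5^1  *23^1*37^1 * 67^1*137^1 * 571^1 = - 200712098655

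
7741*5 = 38705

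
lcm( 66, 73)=4818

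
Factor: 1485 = 3^3*5^1*11^1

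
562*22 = 12364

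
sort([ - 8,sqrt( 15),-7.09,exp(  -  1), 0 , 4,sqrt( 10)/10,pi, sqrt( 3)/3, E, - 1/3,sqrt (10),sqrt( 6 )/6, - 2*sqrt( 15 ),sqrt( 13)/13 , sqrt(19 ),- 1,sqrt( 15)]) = [  -  8,  -  2*sqrt(15) ,  -  7.09,  -  1, - 1/3,0,sqrt(13)/13, sqrt ( 10)/10,exp( - 1),sqrt( 6)/6,sqrt( 3)/3,  E, pi,sqrt( 10),sqrt( 15), sqrt( 15), 4,sqrt( 19)]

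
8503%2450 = 1153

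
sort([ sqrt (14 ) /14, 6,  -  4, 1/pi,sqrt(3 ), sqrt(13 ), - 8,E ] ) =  [ - 8, - 4, sqrt(14 )/14 , 1/pi,  sqrt(3 ),E  ,  sqrt (13),6 ] 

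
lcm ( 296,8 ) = 296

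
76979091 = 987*77993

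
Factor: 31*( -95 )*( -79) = 232655 = 5^1*19^1 * 31^1*79^1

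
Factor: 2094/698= 3 = 3^1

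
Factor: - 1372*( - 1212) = 1662864 = 2^4*3^1*7^3 *101^1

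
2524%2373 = 151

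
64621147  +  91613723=156234870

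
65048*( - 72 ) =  - 4683456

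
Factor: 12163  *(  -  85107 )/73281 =-345052147/24427 = - 11^1*13^( - 1)*1879^( - 1) * 2579^1 * 12163^1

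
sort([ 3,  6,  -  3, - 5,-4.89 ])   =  [ - 5, - 4.89, - 3,  3,6]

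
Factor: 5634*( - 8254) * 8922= - 2^3 * 3^3*313^1* 1487^1 * 4127^1 =- 414900087192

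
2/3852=1/1926  =  0.00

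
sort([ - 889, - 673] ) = [ - 889, - 673 ]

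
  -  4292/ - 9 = 4292/9 = 476.89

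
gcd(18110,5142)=2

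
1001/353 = 1001/353 = 2.84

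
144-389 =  - 245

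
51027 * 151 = 7705077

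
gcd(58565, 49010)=65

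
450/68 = 6 + 21/34 = 6.62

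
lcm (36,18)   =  36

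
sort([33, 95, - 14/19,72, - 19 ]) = [ - 19, - 14/19, 33,72, 95]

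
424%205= 14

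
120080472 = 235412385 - 115331913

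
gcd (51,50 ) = 1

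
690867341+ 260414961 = 951282302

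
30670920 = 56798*540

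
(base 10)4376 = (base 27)602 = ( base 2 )1000100011000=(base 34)3QO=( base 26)6C8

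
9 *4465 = 40185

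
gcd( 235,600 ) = 5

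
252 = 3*84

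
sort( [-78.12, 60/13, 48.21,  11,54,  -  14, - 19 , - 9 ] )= [ - 78.12,-19  , - 14, - 9 , 60/13, 11,48.21, 54 ]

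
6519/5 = 6519/5  =  1303.80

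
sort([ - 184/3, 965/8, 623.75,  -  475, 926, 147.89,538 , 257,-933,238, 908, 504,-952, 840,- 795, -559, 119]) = [-952, -933, - 795, - 559,-475, - 184/3, 119,  965/8,147.89, 238,257 , 504, 538, 623.75, 840, 908, 926 ]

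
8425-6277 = 2148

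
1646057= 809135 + 836922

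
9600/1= 9600 =9600.00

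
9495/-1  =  -9495/1 = -  9495.00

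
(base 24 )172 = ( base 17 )29f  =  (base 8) 1352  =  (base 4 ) 23222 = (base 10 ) 746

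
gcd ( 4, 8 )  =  4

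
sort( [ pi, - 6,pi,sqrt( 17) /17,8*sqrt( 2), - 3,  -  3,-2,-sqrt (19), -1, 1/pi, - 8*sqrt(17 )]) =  [ - 8*sqrt( 17), - 6, - sqrt( 19), - 3, - 3, - 2, - 1,sqrt( 17) /17, 1/pi , pi, pi, 8*sqrt( 2 )] 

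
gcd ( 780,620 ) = 20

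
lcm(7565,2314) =196690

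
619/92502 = 619/92502  =  0.01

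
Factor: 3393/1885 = 3^2*5^( - 1) =9/5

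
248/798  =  124/399 = 0.31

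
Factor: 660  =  2^2*3^1*5^1*11^1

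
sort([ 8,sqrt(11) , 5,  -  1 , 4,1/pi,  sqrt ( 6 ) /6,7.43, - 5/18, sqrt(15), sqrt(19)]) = [- 1, -5/18, 1/pi,sqrt(6) /6,sqrt ( 11 ),sqrt(15), 4,sqrt(  19 ),5,7.43,8]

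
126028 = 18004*7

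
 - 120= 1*( - 120 )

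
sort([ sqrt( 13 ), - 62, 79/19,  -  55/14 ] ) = [-62,  -  55/14,sqrt(13 ),79/19]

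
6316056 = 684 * 9234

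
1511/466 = 3 + 113/466 = 3.24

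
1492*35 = 52220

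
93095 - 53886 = 39209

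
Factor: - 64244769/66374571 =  - 21414923^1*22124857^( - 1 )= -21414923/22124857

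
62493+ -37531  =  24962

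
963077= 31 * 31067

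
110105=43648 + 66457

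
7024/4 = 1756=1756.00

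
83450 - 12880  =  70570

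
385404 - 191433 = 193971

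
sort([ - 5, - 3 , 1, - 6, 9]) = [ - 6, - 5, - 3, 1, 9] 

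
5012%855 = 737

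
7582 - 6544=1038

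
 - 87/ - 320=87/320   =  0.27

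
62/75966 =31/37983=0.00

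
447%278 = 169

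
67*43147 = 2890849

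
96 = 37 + 59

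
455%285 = 170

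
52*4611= 239772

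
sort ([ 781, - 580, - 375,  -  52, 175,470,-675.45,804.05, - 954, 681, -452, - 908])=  [ - 954, - 908,-675.45, - 580,-452,- 375, -52,175,470,681 , 781,804.05 ] 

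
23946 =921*26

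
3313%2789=524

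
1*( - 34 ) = - 34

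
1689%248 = 201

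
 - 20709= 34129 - 54838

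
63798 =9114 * 7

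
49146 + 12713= 61859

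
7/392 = 1/56 = 0.02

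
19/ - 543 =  - 1 + 524/543 = - 0.03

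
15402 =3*5134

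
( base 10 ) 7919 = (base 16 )1eef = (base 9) 11768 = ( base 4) 1323233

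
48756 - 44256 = 4500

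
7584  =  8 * 948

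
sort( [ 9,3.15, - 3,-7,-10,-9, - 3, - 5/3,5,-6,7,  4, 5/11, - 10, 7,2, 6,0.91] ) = [ - 10, - 10,  -  9, - 7, - 6,-3,-3, - 5/3, 5/11,0.91, 2 , 3.15, 4,5 , 6, 7,7,9]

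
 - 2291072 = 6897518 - 9188590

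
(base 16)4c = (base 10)76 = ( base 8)114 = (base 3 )2211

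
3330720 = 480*6939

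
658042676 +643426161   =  1301468837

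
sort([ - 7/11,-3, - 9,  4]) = [  -  9,-3,- 7/11, 4 ] 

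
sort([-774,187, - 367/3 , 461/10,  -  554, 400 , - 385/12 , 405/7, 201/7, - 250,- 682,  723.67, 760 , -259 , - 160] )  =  [-774,-682, - 554, - 259, - 250, - 160,-367/3, - 385/12,201/7,461/10,405/7,  187, 400, 723.67, 760]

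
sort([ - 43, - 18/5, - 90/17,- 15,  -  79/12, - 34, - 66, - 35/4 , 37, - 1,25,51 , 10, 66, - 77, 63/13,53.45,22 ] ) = [ - 77, - 66 , - 43,- 34, - 15, - 35/4, - 79/12, - 90/17, - 18/5,- 1 , 63/13,10, 22,25, 37,51 , 53.45, 66 ]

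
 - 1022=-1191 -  - 169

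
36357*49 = 1781493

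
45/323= 45/323 = 0.14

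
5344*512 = 2736128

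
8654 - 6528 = 2126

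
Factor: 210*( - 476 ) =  - 2^3*3^1*5^1*7^2*17^1 = - 99960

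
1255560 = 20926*60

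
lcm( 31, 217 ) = 217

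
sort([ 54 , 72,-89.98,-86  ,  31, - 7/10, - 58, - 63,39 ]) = [- 89.98, - 86, -63, - 58 , - 7/10,31, 39,54,72 ]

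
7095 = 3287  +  3808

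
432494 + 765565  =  1198059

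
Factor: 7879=7879^1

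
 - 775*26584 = -20602600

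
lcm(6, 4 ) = 12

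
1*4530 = 4530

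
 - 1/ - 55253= 1/55253 = 0.00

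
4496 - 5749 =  - 1253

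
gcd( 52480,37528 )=8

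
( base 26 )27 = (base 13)47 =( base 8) 73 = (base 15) 3E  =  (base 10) 59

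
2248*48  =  107904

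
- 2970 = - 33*90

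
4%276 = 4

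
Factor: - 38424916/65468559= -2^2*3^ ( - 1)*13^( - 1 )*19^1*31^(  -  1)*71^1*7121^1*54151^( - 1) 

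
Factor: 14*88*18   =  22176 =2^5*3^2*7^1*11^1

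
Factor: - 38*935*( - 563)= 20003390 = 2^1  *5^1 * 11^1*17^1*19^1*563^1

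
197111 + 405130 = 602241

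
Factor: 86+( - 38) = 2^4*3^1 = 48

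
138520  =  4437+134083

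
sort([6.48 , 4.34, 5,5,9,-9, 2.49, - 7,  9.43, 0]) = [- 9, - 7,0, 2.49, 4.34,5, 5, 6.48,9,9.43] 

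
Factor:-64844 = -2^2*13^1*29^1*43^1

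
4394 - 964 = 3430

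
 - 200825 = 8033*( - 25) 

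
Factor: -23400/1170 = - 20 = - 2^2*5^1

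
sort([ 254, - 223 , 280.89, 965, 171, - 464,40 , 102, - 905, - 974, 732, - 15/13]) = [ - 974, - 905, - 464, - 223,-15/13, 40, 102, 171,254,280.89,732, 965 ]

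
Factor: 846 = 2^1*3^2*47^1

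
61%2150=61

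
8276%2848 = 2580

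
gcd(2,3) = 1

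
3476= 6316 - 2840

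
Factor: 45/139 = 3^2*5^1*139^ ( - 1)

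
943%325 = 293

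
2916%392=172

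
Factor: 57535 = 5^1 * 37^1*311^1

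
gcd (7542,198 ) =18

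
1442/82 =721/41 = 17.59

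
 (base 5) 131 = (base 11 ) 38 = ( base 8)51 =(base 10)41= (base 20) 21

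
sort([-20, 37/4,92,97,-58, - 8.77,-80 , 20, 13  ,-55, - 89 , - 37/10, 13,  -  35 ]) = [- 89,- 80, - 58, - 55,-35,  -  20, - 8.77, - 37/10, 37/4 , 13,  13,20, 92,  97] 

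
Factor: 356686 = 2^1*11^1*31^1*523^1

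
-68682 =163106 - 231788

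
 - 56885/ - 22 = 56885/22 = 2585.68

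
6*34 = 204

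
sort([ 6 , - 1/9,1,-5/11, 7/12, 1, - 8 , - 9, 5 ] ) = [ - 9 , - 8, -5/11, - 1/9, 7/12,1,  1 , 5, 6]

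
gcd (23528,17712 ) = 8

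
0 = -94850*0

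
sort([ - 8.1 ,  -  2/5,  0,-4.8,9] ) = [ - 8.1,  -  4.8 ,  -  2/5,0, 9 ] 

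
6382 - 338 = 6044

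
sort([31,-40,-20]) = [ -40,-20,31]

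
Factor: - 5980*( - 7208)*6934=2^6*5^1*13^1*17^1 * 23^1*53^1*3467^1 = 298882026560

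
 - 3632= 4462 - 8094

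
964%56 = 12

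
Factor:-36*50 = -2^3*3^2*5^2 = -1800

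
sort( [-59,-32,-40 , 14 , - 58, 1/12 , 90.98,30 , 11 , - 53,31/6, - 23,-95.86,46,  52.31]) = [-95.86, - 59 , - 58, - 53,-40, - 32, - 23,1/12,31/6,11, 14,30,  46 , 52.31,  90.98]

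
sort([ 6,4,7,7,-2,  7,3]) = [ -2,3, 4,6,7,7, 7 ] 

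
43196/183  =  236 + 8/183 = 236.04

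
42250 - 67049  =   -24799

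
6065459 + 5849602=11915061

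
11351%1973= 1486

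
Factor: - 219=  - 3^1 *73^1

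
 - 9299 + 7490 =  - 1809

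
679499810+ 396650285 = 1076150095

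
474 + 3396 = 3870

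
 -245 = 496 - 741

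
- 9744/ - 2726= 168/47 = 3.57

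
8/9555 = 8/9555=0.00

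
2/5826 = 1/2913 = 0.00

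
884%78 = 26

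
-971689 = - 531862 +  - 439827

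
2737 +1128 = 3865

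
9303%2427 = 2022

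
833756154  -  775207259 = 58548895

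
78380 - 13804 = 64576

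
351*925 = 324675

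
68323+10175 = 78498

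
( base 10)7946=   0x1F0A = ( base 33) 79Q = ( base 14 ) 2c78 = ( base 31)88A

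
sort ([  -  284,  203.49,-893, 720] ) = [ - 893,  -  284 , 203.49, 720 ]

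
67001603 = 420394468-353392865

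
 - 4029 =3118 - 7147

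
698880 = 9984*70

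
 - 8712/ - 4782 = 1 + 655/797  =  1.82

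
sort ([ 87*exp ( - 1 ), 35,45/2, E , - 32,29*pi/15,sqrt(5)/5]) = [ - 32, sqrt(5) /5, E,29*pi/15, 45/2,87*exp( - 1),35 ] 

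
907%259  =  130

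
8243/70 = 117+53/70= 117.76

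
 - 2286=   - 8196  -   - 5910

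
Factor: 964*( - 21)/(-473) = 20244/473 = 2^2 * 3^1*7^1*11^( - 1 ) * 43^( - 1)*241^1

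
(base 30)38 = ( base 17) 5d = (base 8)142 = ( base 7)200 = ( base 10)98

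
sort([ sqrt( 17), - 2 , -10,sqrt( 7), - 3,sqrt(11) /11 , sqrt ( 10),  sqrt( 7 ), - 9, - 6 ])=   [  -  10  , - 9, -6, - 3, - 2,  sqrt(11 )/11 , sqrt(7), sqrt(7),sqrt ( 10),  sqrt (17 ) ]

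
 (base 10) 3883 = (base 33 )3IM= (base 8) 7453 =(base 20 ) 9E3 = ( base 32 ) 3PB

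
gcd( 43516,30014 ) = 86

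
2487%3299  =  2487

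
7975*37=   295075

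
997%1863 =997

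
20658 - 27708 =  - 7050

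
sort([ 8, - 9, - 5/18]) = [ - 9, - 5/18, 8]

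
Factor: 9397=9397^1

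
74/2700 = 37/1350 = 0.03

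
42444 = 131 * 324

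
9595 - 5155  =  4440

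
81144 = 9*9016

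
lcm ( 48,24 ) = 48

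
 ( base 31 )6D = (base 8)307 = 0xC7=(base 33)61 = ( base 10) 199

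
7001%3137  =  727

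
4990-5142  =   - 152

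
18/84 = 3/14  =  0.21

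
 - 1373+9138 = 7765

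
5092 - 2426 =2666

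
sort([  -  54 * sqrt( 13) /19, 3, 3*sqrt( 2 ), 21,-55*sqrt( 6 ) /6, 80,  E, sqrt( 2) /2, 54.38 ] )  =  [-55*sqrt(6)/6,  -  54 * sqrt(13) /19 , sqrt( 2 )/2, E, 3, 3*sqrt(2),21,  54.38,80]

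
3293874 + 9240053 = 12533927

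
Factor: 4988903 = 43^1*  181^1*641^1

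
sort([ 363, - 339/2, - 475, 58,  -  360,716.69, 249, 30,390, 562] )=[ - 475, - 360,  -  339/2, 30, 58, 249, 363,390, 562,716.69 ] 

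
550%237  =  76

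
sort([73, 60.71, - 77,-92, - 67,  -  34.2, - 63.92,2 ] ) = [ - 92, -77, - 67, - 63.92,- 34.2, 2, 60.71, 73 ] 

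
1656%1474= 182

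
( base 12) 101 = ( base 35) 45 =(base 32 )4h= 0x91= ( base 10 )145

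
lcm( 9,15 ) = 45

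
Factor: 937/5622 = 1/6 = 2^(-1)*3^ ( - 1 )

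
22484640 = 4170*5392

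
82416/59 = 82416/59 = 1396.88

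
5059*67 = 338953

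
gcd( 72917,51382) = 1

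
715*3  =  2145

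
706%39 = 4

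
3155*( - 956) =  - 3016180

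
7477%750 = 727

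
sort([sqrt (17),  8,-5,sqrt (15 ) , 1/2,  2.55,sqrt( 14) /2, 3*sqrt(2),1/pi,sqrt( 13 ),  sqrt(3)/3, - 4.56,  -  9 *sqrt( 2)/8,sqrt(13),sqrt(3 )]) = [ - 5, - 4.56,- 9*sqrt( 2 ) /8,1/pi, 1/2,sqrt( 3 ) /3,  sqrt(3 ),sqrt(14)/2,2.55,sqrt( 13 ),sqrt(13),  sqrt( 15) , sqrt(17 ),3*sqrt(2), 8]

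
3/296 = 3/296 = 0.01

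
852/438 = 142/73 =1.95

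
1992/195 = 664/65=10.22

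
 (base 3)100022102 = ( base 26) A12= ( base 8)15204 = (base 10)6788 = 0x1A84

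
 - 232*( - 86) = 19952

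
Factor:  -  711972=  -2^2*3^2*19777^1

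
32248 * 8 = 257984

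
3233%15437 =3233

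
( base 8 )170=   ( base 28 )48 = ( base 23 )55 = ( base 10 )120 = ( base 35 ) 3F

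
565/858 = 565/858 = 0.66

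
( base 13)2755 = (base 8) 13017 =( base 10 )5647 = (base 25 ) 90M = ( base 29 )6kl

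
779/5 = 155 + 4/5 =155.80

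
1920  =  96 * 20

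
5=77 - 72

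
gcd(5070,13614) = 6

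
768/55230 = 128/9205 = 0.01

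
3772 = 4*943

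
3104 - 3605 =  - 501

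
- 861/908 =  - 861/908 = -0.95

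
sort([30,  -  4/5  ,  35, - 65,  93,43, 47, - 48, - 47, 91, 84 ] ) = [ - 65,- 48, - 47, - 4/5, 30,35,43,47,84,91,93 ]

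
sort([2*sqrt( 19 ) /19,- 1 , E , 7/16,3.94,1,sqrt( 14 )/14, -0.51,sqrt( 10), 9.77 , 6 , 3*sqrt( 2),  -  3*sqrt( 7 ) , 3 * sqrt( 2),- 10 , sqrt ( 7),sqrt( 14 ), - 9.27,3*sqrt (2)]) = [ - 10, - 9.27, - 3 * sqrt( 7),-1,-0.51,sqrt( 14 ) /14,7/16, 2*sqrt(19)/19,  1,sqrt( 7),E,sqrt (10),sqrt( 14 ), 3.94, 3*sqrt( 2),3*sqrt( 2 ),3*sqrt( 2 ),6,9.77 ] 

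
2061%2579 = 2061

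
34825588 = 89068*391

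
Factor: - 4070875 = -5^3*29^1*1123^1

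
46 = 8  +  38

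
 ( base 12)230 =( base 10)324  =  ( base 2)101000100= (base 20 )G4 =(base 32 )A4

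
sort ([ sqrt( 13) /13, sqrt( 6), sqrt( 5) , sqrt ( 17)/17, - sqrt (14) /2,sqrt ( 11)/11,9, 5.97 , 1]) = [  -  sqrt(14) /2,sqrt( 17)/17,sqrt (13) /13,sqrt ( 11)/11, 1 , sqrt(5 ), sqrt( 6 ), 5.97,  9 ]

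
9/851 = 9/851= 0.01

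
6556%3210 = 136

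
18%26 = 18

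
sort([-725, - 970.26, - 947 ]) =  [ - 970.26,-947, - 725 ]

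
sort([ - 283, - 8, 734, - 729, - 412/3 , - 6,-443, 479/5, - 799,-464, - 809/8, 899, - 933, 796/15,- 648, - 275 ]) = [ - 933, - 799, - 729, - 648 ,  -  464, - 443, - 283, - 275, - 412/3, - 809/8, - 8, - 6, 796/15,  479/5, 734, 899]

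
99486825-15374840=84111985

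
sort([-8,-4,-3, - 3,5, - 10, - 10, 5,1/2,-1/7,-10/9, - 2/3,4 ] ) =[ - 10,- 10  , - 8, - 4, - 3, - 3,-10/9,  -  2/3, - 1/7 , 1/2,  4, 5,5]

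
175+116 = 291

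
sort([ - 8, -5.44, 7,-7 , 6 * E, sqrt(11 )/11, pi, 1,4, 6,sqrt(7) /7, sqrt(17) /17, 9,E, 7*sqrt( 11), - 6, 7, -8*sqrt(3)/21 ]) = [ - 8, - 7, - 6,-5.44, - 8*sqrt ( 3) /21 , sqrt ( 17 ) /17, sqrt(11 )/11,sqrt(7 )/7, 1  ,  E,pi, 4, 6 , 7,7, 9, 6*E, 7*sqrt( 11)]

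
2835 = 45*63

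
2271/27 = 757/9 = 84.11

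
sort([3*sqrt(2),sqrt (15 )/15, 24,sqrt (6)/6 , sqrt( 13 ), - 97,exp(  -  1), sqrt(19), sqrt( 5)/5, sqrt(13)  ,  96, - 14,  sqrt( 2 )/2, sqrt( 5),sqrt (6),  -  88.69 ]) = [ - 97, - 88.69,-14,  sqrt(15 ) /15, exp( - 1),sqrt ( 6)/6, sqrt( 5)/5, sqrt(  2)/2,sqrt(5), sqrt(6), sqrt( 13 ),  sqrt (13),  3*sqrt(2) , sqrt(19) , 24,96 ]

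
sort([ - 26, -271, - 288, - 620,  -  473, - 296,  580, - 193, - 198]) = [ - 620, - 473, - 296, - 288, - 271, - 198, - 193, - 26,  580]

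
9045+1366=10411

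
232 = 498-266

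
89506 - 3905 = 85601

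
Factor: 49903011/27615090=16634337/9205030 = 2^ (-1)*3^1 * 5^(-1 )*137^( - 1)*6719^( -1)*5544779^1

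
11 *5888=64768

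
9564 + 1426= 10990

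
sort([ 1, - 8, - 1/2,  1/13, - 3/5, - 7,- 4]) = [-8, - 7 , - 4,  -  3/5 , - 1/2, 1/13,  1]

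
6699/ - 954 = -2233/318 =- 7.02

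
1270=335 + 935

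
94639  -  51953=42686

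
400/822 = 200/411 = 0.49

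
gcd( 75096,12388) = 4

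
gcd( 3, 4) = 1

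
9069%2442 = 1743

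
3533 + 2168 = 5701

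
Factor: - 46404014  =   -2^1 * 199^1 * 116593^1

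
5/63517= 5/63517 = 0.00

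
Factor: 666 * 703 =2^1*3^2*19^1*37^2=468198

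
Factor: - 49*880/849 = -43120/849= - 2^4*3^( - 1)*5^1*7^2*11^1*283^( - 1 ) 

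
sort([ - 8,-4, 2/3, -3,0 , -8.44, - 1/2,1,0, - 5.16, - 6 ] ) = [ - 8.44 , - 8,  -  6, - 5.16, - 4, - 3, - 1/2,0,0,2/3,1] 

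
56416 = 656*86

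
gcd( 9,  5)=1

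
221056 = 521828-300772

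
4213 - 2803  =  1410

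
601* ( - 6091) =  - 3660691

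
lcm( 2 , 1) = 2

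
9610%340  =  90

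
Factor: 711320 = 2^3 * 5^1*17783^1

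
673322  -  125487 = 547835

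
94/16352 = 47/8176 = 0.01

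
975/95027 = 975/95027 =0.01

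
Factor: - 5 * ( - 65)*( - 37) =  - 5^2*13^1*37^1= -  12025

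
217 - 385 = -168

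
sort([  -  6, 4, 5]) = [-6,4,5 ] 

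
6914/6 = 1152 + 1/3= 1152.33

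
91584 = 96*954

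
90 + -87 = 3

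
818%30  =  8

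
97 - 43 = 54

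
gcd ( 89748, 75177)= 9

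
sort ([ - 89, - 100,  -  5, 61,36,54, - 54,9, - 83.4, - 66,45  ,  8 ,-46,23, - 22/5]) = [ - 100, - 89, - 83.4, -66, -54, - 46, - 5, - 22/5,8,9, 23,36,45,54,61]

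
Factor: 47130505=5^1*613^1*15377^1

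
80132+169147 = 249279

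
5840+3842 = 9682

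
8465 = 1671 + 6794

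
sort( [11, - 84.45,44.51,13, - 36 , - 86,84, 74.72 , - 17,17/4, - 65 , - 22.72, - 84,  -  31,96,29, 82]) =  [-86, - 84.45, - 84,-65, - 36, - 31, - 22.72, - 17,17/4,11,13,29, 44.51,74.72,82,  84,96]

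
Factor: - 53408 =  - 2^5*1669^1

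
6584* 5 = 32920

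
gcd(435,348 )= 87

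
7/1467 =7/1467  =  0.00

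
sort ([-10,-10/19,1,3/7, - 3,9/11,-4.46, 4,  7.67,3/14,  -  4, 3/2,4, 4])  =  [-10, -4.46, - 4,-3, - 10/19 , 3/14,3/7,9/11,1, 3/2,4, 4,4, 7.67 ]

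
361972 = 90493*4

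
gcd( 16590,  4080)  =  30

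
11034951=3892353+7142598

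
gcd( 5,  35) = 5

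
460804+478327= 939131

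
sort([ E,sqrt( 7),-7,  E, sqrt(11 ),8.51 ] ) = [ - 7,sqrt( 7 ) , E,E,  sqrt( 11),8.51 ]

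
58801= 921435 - 862634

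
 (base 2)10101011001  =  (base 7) 3664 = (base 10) 1369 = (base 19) 3f1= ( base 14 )6db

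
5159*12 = 61908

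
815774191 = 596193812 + 219580379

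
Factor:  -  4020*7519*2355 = - 71183124900 = - 2^2*3^2 * 5^2*67^1*73^1*103^1*157^1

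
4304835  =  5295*813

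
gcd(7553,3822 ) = 91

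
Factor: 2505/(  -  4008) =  - 5/8 =- 2^( - 3)*5^1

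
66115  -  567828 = -501713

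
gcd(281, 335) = 1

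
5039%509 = 458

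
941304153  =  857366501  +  83937652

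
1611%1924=1611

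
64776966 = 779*83154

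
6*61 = 366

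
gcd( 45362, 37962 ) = 74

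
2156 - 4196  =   - 2040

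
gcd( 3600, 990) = 90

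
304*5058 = 1537632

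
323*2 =646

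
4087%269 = 52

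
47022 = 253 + 46769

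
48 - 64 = - 16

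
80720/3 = 80720/3 = 26906.67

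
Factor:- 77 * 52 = - 4004  =  - 2^2*7^1 * 11^1*13^1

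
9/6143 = 9/6143 = 0.00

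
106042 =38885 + 67157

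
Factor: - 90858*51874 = - 4713167892 = - 2^2*3^1*19^1*37^1*701^1*797^1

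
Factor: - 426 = - 2^1*3^1*71^1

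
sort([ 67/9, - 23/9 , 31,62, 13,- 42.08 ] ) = [ - 42.08,-23/9,67/9, 13, 31,62]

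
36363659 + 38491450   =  74855109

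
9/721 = 9/721= 0.01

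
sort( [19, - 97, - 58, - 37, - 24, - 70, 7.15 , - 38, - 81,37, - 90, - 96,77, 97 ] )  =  [ - 97, - 96,- 90, - 81, - 70, - 58, - 38 ,-37, - 24, 7.15, 19, 37, 77, 97 ]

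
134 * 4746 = 635964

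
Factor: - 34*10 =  - 2^2*5^1*17^1 = -340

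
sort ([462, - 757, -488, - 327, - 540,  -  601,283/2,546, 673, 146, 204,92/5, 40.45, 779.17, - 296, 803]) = [ - 757, - 601, - 540, - 488,- 327, - 296,  92/5 , 40.45, 283/2, 146, 204,  462,546 , 673, 779.17,803]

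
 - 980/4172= - 1 + 114/149 = -  0.23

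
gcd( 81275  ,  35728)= 1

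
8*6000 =48000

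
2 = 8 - 6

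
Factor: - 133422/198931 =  - 2^1 * 3^1*37^1*331^ ( - 1)=- 222/331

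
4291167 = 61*70347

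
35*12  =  420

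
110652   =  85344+25308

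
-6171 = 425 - 6596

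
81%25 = 6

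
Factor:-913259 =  - 913259^1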